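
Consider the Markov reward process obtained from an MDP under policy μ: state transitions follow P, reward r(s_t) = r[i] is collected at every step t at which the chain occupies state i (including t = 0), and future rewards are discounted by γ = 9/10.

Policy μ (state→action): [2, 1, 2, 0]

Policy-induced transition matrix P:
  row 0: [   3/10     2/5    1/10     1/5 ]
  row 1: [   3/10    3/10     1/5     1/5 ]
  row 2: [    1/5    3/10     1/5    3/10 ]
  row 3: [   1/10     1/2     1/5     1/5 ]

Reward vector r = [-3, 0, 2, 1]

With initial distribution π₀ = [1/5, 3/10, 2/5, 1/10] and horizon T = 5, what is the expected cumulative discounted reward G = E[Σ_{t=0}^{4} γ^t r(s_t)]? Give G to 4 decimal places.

t=0: π = [0.2000, 0.3000, 0.4000, 0.1000], E[r] = 0.3000, γ^t·E[r] = 0.300000, running G = 0.300000
t=1: π = [0.2400, 0.3400, 0.1800, 0.2400], E[r] = -0.1200, γ^t·E[r] = -0.108000, running G = 0.192000
t=2: π = [0.2340, 0.3720, 0.1760, 0.2180], E[r] = -0.1320, γ^t·E[r] = -0.106920, running G = 0.085080
t=3: π = [0.2388, 0.3670, 0.1766, 0.2176], E[r] = -0.1456, γ^t·E[r] = -0.106142, running G = -0.021062
t=4: π = [0.2388, 0.3674, 0.1761, 0.2177], E[r] = -0.1466, γ^t·E[r] = -0.096158, running G = -0.117220

G = -0.1172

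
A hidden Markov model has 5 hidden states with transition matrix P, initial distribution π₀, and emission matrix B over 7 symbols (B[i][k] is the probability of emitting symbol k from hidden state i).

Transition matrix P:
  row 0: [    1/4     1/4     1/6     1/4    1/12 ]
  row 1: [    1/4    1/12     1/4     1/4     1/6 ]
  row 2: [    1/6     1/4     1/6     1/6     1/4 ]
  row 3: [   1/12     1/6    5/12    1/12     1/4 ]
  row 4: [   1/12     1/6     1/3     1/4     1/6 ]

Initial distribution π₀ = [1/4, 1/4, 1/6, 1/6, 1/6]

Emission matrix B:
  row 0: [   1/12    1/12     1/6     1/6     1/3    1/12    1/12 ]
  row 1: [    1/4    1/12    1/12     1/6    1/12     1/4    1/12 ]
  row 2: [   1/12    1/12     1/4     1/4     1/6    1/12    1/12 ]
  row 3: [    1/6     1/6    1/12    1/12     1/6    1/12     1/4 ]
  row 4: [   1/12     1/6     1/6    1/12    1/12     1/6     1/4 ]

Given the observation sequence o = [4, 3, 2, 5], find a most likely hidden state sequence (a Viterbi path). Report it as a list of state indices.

t=0: δ = [8.333e-02, 2.083e-02, 2.778e-02, 2.778e-02, 1.389e-02]  (obs o_0=4)
t=1: δ = [3.472e-03, 3.472e-03, 3.472e-03, 1.736e-03, 5.787e-04]  ψ = [0, 0, 0, 0, 0]  (obs o_1=3)
t=2: δ = [1.447e-04, 7.234e-05, 2.170e-04, 7.234e-05, 1.447e-04]  ψ = [0, 0, 1, 0, 2]  (obs o_2=2)
t=3: δ = [3.014e-06, 1.356e-05, 4.019e-06, 3.014e-06, 9.042e-06]  ψ = [0, 2, 4, 0, 2]  (obs o_3=5)
backtrack: best end state = 1; path = [0, 1, 2, 1]

path = [0, 1, 2, 1]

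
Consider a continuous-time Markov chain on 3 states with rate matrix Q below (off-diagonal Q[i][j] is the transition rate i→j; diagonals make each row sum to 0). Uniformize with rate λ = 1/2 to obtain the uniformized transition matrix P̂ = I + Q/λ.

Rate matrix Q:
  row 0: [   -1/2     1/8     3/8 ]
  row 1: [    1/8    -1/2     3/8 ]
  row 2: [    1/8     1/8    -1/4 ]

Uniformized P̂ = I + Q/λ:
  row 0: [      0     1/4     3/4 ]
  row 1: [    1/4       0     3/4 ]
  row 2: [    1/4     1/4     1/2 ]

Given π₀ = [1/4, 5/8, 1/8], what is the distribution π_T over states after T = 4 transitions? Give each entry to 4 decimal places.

π = [0.2002, 0.2017, 0.5981]

t=0: π = [0.2500, 0.6250, 0.1250]
t=1: π = [0.1875, 0.0938, 0.7188]
t=2: π = [0.2031, 0.2266, 0.5703]
t=3: π = [0.1992, 0.1934, 0.6074]
t=4: π = [0.2002, 0.2017, 0.5981]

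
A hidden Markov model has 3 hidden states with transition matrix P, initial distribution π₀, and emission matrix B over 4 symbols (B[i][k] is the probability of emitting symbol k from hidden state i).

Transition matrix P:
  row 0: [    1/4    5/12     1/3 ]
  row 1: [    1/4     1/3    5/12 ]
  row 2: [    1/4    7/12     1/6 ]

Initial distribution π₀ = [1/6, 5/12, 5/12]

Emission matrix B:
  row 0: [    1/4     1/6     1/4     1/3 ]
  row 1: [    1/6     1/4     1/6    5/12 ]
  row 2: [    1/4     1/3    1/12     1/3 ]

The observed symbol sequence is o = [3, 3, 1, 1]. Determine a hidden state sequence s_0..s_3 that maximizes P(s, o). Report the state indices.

t=0: δ = [5.556e-02, 1.736e-01, 1.389e-01]  (obs o_0=3)
t=1: δ = [1.447e-02, 3.376e-02, 2.411e-02]  ψ = [1, 2, 1]  (obs o_1=3)
t=2: δ = [1.407e-03, 3.516e-03, 4.689e-03]  ψ = [1, 2, 1]  (obs o_2=1)
t=3: δ = [1.954e-04, 6.838e-04, 4.884e-04]  ψ = [2, 2, 1]  (obs o_3=1)
backtrack: best end state = 1; path = [2, 1, 2, 1]

path = [2, 1, 2, 1]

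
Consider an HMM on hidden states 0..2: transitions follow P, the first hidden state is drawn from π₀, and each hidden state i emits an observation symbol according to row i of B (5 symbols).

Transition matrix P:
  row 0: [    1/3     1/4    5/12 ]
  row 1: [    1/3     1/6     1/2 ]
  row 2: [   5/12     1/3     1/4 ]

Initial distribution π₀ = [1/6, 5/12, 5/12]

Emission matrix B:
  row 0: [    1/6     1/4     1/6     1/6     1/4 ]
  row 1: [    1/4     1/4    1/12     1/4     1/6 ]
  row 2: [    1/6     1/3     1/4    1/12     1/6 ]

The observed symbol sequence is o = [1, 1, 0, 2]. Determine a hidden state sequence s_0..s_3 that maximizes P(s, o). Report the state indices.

t=0: δ = [4.167e-02, 1.042e-01, 1.389e-01]  (obs o_0=1)
t=1: δ = [1.447e-02, 1.157e-02, 1.736e-02]  ψ = [2, 2, 1]  (obs o_1=1)
t=2: δ = [1.206e-03, 1.447e-03, 1.005e-03]  ψ = [2, 2, 0]  (obs o_2=0)
t=3: δ = [8.038e-05, 2.791e-05, 1.808e-04]  ψ = [1, 2, 1]  (obs o_3=2)
backtrack: best end state = 2; path = [1, 2, 1, 2]

path = [1, 2, 1, 2]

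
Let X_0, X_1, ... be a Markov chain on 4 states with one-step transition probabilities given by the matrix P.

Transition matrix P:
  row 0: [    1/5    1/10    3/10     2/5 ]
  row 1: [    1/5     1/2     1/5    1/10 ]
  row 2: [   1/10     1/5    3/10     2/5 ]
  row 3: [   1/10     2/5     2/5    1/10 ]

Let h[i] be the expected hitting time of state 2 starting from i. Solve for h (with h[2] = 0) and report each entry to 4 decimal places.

h = [3.3852, 4.0078, 0.0000, 3.2685]

First-step conditioning: h[2] = 0; for i ≠ 2, h[i] = 1 + Σ_k P[i][k]·h[k].
  h[0] = 1 + 1/5·h[0] + 1/10·h[1] + 2/5·h[3]
  h[1] = 1 + 1/5·h[0] + 1/2·h[1] + 1/10·h[3]
  h[3] = 1 + 1/10·h[0] + 2/5·h[1] + 1/10·h[3]
Solving the 3×3 linear system over states ≠ 2 gives exactly h = [870/257, 1030/257, 0, 840/257] (h[2] = 0 is the target).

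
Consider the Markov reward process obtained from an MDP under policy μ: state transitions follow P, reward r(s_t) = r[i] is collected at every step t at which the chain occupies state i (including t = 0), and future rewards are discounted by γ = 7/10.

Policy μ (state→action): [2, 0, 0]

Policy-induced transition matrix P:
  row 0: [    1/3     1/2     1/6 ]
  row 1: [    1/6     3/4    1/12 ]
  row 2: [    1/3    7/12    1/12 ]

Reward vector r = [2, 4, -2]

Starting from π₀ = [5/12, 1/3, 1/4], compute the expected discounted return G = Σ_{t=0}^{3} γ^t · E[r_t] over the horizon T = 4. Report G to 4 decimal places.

G = 6.0084

t=0: π = [0.4167, 0.3333, 0.2500], E[r] = 1.6667, γ^t·E[r] = 1.666667, running G = 1.666667
t=1: π = [0.2778, 0.6042, 0.1181], E[r] = 2.7361, γ^t·E[r] = 1.915278, running G = 3.581944
t=2: π = [0.2326, 0.6609, 0.1065], E[r] = 2.8958, γ^t·E[r] = 1.418958, running G = 5.000903
t=3: π = [0.2232, 0.6741, 0.1027], E[r] = 2.9373, γ^t·E[r] = 1.007496, running G = 6.008399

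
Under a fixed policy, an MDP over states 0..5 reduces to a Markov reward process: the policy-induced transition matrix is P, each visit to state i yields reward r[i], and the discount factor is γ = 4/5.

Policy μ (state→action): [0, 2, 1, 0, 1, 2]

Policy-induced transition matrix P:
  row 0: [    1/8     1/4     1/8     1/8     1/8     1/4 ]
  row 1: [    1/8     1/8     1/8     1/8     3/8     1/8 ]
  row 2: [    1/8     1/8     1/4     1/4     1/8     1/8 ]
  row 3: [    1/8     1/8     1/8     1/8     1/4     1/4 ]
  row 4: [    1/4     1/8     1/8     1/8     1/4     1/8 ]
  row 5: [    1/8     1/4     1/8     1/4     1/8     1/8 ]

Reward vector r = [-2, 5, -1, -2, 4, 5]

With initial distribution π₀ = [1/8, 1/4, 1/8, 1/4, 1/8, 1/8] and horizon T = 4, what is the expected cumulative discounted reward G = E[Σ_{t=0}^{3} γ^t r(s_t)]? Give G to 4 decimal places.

t=0: π = [0.1250, 0.2500, 0.1250, 0.2500, 0.1250, 0.1250], E[r] = 1.5000, γ^t·E[r] = 1.500000, running G = 1.500000
t=1: π = [0.1406, 0.1563, 0.1406, 0.1563, 0.2344, 0.1719], E[r] = 1.8438, γ^t·E[r] = 1.475000, running G = 2.975000
t=2: π = [0.1543, 0.1641, 0.1426, 0.1641, 0.2129, 0.1621], E[r] = 1.7031, γ^t·E[r] = 1.090000, running G = 4.065000
t=3: π = [0.1516, 0.1646, 0.1428, 0.1631, 0.2131, 0.1648], E[r] = 1.7271, γ^t·E[r] = 0.884250, running G = 4.949250

G = 4.9493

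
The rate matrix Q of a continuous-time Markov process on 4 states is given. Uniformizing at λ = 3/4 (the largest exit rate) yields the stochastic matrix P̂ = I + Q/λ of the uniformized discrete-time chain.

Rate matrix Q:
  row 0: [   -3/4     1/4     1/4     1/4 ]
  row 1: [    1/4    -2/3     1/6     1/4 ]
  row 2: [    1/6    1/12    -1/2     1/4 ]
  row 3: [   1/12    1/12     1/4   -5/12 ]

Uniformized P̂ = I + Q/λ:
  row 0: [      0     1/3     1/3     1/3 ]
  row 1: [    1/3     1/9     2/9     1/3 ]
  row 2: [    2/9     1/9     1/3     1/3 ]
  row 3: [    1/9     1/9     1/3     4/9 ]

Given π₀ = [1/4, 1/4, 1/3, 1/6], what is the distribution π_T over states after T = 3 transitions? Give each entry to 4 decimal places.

π = [0.1614, 0.1472, 0.3166, 0.3747]

t=0: π = [0.2500, 0.2500, 0.3333, 0.1667]
t=1: π = [0.1759, 0.1667, 0.3056, 0.3519]
t=2: π = [0.1626, 0.1502, 0.3148, 0.3724]
t=3: π = [0.1614, 0.1472, 0.3166, 0.3747]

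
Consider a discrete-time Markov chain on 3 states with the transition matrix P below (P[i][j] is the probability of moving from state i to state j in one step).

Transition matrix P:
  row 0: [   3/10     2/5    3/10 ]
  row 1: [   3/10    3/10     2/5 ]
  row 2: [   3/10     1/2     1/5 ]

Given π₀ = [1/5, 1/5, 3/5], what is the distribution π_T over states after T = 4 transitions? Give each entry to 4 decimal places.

π = [0.3000, 0.3913, 0.3087]

t=0: π = [0.2000, 0.2000, 0.6000]
t=1: π = [0.3000, 0.4400, 0.2600]
t=2: π = [0.3000, 0.3820, 0.3180]
t=3: π = [0.3000, 0.3936, 0.3064]
t=4: π = [0.3000, 0.3913, 0.3087]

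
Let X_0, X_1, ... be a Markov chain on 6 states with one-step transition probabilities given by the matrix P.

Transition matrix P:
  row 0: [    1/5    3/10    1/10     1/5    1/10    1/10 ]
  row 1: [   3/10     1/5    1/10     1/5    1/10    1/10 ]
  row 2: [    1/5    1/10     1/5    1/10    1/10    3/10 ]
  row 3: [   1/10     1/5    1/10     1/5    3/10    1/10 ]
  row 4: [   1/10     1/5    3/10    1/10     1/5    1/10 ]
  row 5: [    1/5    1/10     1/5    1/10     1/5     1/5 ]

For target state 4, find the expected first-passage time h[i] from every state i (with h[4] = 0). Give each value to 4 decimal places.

First-step conditioning: h[4] = 0; for i ≠ 4, h[i] = 1 + Σ_k P[i][k]·h[k].
  h[0] = 1 + 1/5·h[0] + 3/10·h[1] + 1/10·h[2] + 1/5·h[3] + 1/10·h[5]
  h[1] = 1 + 3/10·h[0] + 1/5·h[1] + 1/10·h[2] + 1/5·h[3] + 1/10·h[5]
  h[2] = 1 + 1/5·h[0] + 1/10·h[1] + 1/5·h[2] + 1/10·h[3] + 3/10·h[5]
  h[3] = 1 + 1/10·h[0] + 1/5·h[1] + 1/10·h[2] + 1/5·h[3] + 1/10·h[5]
  h[5] = 1 + 1/5·h[0] + 1/10·h[1] + 1/5·h[2] + 1/10·h[3] + 1/5·h[5]
Solving the 5×5 linear system over states ≠ 4 gives exactly h = [3950/587, 3950/587, 3960/587, 3160/587, 0, 3600/587] (h[4] = 0 is the target).

h = [6.7291, 6.7291, 6.7462, 5.3833, 0.0000, 6.1329]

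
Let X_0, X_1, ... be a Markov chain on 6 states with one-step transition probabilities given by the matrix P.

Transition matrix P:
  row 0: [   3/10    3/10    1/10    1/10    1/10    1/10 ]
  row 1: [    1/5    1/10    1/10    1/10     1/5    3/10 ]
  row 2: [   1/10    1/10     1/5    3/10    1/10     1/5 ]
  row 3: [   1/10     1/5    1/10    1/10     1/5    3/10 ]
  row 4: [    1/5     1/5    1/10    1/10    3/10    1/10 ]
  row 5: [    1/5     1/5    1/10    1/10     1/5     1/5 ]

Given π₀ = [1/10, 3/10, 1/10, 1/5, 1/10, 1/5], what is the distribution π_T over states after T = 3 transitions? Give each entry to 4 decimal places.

t=0: π = [0.1000, 0.3000, 0.1000, 0.2000, 0.1000, 0.2000]
t=1: π = [0.1800, 0.1700, 0.1100, 0.1200, 0.1900, 0.2300]
t=2: π = [0.1950, 0.1900, 0.1110, 0.1220, 0.1900, 0.1920]
t=3: π = [0.1962, 0.1894, 0.1111, 0.1222, 0.1884, 0.1927]

π = [0.1962, 0.1894, 0.1111, 0.1222, 0.1884, 0.1927]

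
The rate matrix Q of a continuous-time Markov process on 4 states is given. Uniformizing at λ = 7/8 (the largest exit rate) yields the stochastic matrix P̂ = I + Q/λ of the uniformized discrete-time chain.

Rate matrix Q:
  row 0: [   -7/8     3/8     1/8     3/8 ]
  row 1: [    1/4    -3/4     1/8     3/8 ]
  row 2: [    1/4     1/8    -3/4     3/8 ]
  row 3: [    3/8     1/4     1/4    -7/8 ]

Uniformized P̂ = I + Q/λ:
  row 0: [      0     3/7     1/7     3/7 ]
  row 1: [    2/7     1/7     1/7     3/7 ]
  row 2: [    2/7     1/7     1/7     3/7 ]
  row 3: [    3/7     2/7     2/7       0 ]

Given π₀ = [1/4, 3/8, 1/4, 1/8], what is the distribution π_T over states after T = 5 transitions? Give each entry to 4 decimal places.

t=0: π = [0.2500, 0.3750, 0.2500, 0.1250]
t=1: π = [0.2321, 0.2321, 0.1607, 0.3750]
t=2: π = [0.2730, 0.2628, 0.1964, 0.2679]
t=3: π = [0.2460, 0.2591, 0.1811, 0.3138]
t=4: π = [0.2603, 0.2580, 0.1877, 0.2941]
t=5: π = [0.2534, 0.2592, 0.1849, 0.3025]

π = [0.2534, 0.2592, 0.1849, 0.3025]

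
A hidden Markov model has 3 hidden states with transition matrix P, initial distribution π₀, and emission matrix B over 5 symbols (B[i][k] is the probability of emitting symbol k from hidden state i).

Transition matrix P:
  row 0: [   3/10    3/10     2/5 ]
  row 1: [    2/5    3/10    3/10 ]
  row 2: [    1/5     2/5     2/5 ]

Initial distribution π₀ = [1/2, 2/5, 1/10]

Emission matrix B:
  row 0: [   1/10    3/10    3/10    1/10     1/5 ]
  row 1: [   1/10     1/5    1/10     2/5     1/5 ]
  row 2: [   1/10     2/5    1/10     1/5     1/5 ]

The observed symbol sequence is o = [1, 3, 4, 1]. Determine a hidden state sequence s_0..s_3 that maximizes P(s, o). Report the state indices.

t=0: δ = [1.500e-01, 8.000e-02, 4.000e-02]  (obs o_0=1)
t=1: δ = [4.500e-03, 1.800e-02, 1.200e-02]  ψ = [0, 0, 0]  (obs o_1=3)
t=2: δ = [1.440e-03, 1.080e-03, 1.080e-03]  ψ = [1, 1, 1]  (obs o_2=4)
t=3: δ = [1.296e-04, 8.640e-05, 2.304e-04]  ψ = [0, 0, 0]  (obs o_3=1)
backtrack: best end state = 2; path = [0, 1, 0, 2]

path = [0, 1, 0, 2]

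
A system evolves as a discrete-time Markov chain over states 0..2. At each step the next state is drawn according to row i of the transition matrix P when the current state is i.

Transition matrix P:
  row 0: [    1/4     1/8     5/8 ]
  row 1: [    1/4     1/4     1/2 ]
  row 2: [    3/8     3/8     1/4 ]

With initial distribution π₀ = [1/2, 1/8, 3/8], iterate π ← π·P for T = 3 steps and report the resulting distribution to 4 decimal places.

t=0: π = [0.5000, 0.1250, 0.3750]
t=1: π = [0.2969, 0.2344, 0.4688]
t=2: π = [0.3086, 0.2715, 0.4199]
t=3: π = [0.3025, 0.2639, 0.4336]

π = [0.3025, 0.2639, 0.4336]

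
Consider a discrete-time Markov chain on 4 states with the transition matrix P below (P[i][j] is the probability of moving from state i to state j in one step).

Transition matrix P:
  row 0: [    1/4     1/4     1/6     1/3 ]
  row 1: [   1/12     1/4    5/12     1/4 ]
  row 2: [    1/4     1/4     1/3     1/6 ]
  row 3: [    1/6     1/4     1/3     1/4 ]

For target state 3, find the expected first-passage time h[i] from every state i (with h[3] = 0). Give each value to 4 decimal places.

h = [3.7500, 4.2500, 4.5000, 0.0000]

First-step conditioning: h[3] = 0; for i ≠ 3, h[i] = 1 + Σ_k P[i][k]·h[k].
  h[0] = 1 + 1/4·h[0] + 1/4·h[1] + 1/6·h[2]
  h[1] = 1 + 1/12·h[0] + 1/4·h[1] + 5/12·h[2]
  h[2] = 1 + 1/4·h[0] + 1/4·h[1] + 1/3·h[2]
Solving the 3×3 linear system over states ≠ 3 gives exactly h = [15/4, 17/4, 9/2, 0] (h[3] = 0 is the target).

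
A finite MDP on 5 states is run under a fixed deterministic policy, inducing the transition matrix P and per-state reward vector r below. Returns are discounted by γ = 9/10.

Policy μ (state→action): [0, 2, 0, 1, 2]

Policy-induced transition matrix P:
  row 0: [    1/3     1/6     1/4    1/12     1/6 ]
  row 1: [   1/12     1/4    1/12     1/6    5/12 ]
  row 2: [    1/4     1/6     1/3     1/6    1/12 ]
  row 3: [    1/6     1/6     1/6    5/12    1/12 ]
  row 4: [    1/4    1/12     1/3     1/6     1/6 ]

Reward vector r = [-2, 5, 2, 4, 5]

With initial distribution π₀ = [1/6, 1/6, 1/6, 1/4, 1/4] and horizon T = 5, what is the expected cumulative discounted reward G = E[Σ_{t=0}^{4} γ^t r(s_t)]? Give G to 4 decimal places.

G = 10.9133

t=0: π = [0.1667, 0.1667, 0.1667, 0.2500, 0.2500], E[r] = 3.0833, γ^t·E[r] = 3.083333, running G = 3.083333
t=1: π = [0.2153, 0.1597, 0.2361, 0.2153, 0.1736], E[r] = 2.5694, γ^t·E[r] = 2.312500, running G = 5.395833
t=2: π = [0.2234, 0.1655, 0.2396, 0.2025, 0.1690], E[r] = 2.5150, γ^t·E[r] = 2.037188, running G = 7.433021
t=3: π = [0.2242, 0.1664, 0.2396, 0.1987, 0.1712], E[r] = 2.5135, γ^t·E[r] = 1.832344, running G = 9.265365
t=4: π = [0.2244, 0.1663, 0.2399, 0.1977, 0.1717], E[r] = 2.5118, γ^t·E[r] = 1.647965, running G = 10.913330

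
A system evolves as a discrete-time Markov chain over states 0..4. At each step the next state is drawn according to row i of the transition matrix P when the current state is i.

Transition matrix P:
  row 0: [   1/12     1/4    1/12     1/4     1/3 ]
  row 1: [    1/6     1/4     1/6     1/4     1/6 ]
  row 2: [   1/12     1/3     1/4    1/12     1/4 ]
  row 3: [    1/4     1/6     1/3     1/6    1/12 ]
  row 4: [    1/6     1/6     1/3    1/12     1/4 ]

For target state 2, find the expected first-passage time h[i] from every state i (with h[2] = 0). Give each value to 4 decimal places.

h = [4.8199, 4.5782, 0.0000, 3.9477, 3.8604]

First-step conditioning: h[2] = 0; for i ≠ 2, h[i] = 1 + Σ_k P[i][k]·h[k].
  h[0] = 1 + 1/12·h[0] + 1/4·h[1] + 1/4·h[3] + 1/3·h[4]
  h[1] = 1 + 1/6·h[0] + 1/4·h[1] + 1/4·h[3] + 1/6·h[4]
  h[3] = 1 + 1/4·h[0] + 1/6·h[1] + 1/6·h[3] + 1/12·h[4]
  h[4] = 1 + 1/6·h[0] + 1/6·h[1] + 1/12·h[3] + 1/4·h[4]
Solving the 4×4 linear system over states ≠ 2 gives exactly h = [7736/1605, 7348/1605, 0, 2112/535, 6196/1605] (h[2] = 0 is the target).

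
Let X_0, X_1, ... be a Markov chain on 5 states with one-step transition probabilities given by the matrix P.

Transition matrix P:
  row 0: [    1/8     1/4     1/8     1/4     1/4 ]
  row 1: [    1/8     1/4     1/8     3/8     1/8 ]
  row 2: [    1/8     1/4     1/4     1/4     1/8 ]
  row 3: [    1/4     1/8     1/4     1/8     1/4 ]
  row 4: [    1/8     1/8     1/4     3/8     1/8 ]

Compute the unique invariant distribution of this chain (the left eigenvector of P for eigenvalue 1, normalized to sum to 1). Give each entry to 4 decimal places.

Balance equations π_j = Σ_i π_i·P[i][j]:
  π_0 = 1/8·π_0 + 1/8·π_1 + 1/8·π_2 + 1/4·π_3 + 1/8·π_4
  π_1 = 1/4·π_0 + 1/4·π_1 + 1/4·π_2 + 1/8·π_3 + 1/8·π_4
  π_2 = 1/8·π_0 + 1/8·π_1 + 1/4·π_2 + 1/4·π_3 + 1/4·π_4
  π_3 = 1/4·π_0 + 3/8·π_1 + 1/4·π_2 + 1/8·π_3 + 3/8·π_4
  normalize: π_0 + π_1 + π_2 + π_3 + π_4 = 1
Solving the linear system gives exactly π = [728/4609, 898/4609, 949/4609, 1215/4609, 819/4609].

π = [0.1580, 0.1948, 0.2059, 0.2636, 0.1777]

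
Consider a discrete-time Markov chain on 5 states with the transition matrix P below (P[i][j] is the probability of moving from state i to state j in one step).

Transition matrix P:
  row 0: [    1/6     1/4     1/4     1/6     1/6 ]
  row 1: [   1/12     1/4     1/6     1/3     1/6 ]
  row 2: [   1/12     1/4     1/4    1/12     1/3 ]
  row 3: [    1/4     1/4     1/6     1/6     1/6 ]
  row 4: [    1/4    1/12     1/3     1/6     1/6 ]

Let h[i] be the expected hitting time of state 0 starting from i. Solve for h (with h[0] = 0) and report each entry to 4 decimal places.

First-step conditioning: h[0] = 0; for i ≠ 0, h[i] = 1 + Σ_k P[i][k]·h[k].
  h[1] = 1 + 1/4·h[1] + 1/6·h[2] + 1/3·h[3] + 1/6·h[4]
  h[2] = 1 + 1/4·h[1] + 1/4·h[2] + 1/12·h[3] + 1/3·h[4]
  h[3] = 1 + 1/4·h[1] + 1/6·h[2] + 1/6·h[3] + 1/6·h[4]
  h[4] = 1 + 1/12·h[1] + 1/3·h[2] + 1/6·h[3] + 1/6·h[4]
Solving the 4×4 linear system over states ≠ 0 gives exactly h = [0, 2688/409, 2724/409, 2304/409, 2310/409] (h[0] = 0 is the target).

h = [0.0000, 6.5721, 6.6601, 5.6333, 5.6479]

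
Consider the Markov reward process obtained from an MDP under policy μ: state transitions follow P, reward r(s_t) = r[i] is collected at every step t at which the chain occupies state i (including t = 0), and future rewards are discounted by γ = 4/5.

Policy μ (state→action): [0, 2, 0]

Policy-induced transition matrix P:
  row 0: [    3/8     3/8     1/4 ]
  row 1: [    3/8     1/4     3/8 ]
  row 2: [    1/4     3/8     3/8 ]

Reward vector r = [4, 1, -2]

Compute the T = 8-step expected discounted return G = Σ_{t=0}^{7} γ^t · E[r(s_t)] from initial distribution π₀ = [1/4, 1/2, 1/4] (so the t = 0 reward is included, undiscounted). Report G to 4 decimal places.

t=0: π = [0.2500, 0.5000, 0.2500], E[r] = 1.0000, γ^t·E[r] = 1.000000, running G = 1.000000
t=1: π = [0.3438, 0.3125, 0.3438], E[r] = 1.0000, γ^t·E[r] = 0.800000, running G = 1.800000
t=2: π = [0.3320, 0.3359, 0.3320], E[r] = 1.0000, γ^t·E[r] = 0.640000, running G = 2.440000
t=3: π = [0.3335, 0.3330, 0.3335], E[r] = 1.0000, γ^t·E[r] = 0.512000, running G = 2.952000
t=4: π = [0.3333, 0.3334, 0.3333], E[r] = 1.0000, γ^t·E[r] = 0.409600, running G = 3.361600
t=5: π = [0.3333, 0.3333, 0.3333], E[r] = 1.0000, γ^t·E[r] = 0.327680, running G = 3.689280
t=6: π = [0.3333, 0.3333, 0.3333], E[r] = 1.0000, γ^t·E[r] = 0.262144, running G = 3.951424
t=7: π = [0.3333, 0.3333, 0.3333], E[r] = 1.0000, γ^t·E[r] = 0.209715, running G = 4.161139

G = 4.1611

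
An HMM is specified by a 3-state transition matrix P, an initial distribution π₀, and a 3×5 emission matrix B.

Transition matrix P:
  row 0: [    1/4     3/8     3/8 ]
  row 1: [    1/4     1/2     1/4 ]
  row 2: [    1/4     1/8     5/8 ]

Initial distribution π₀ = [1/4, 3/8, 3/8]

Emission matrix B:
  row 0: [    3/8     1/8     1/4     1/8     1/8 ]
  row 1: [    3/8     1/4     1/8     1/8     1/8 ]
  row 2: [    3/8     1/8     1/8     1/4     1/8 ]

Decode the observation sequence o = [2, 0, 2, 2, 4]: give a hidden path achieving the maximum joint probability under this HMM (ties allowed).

path = [2, 2, 2, 2, 2]

t=0: δ = [6.250e-02, 4.688e-02, 4.688e-02]  (obs o_0=2)
t=1: δ = [5.859e-03, 8.789e-03, 1.099e-02]  ψ = [0, 0, 2]  (obs o_1=0)
t=2: δ = [6.866e-04, 5.493e-04, 8.583e-04]  ψ = [2, 1, 2]  (obs o_2=2)
t=3: δ = [5.364e-05, 3.433e-05, 6.706e-05]  ψ = [2, 1, 2]  (obs o_3=2)
t=4: δ = [2.095e-06, 2.515e-06, 5.239e-06]  ψ = [2, 0, 2]  (obs o_4=4)
backtrack: best end state = 2; path = [2, 2, 2, 2, 2]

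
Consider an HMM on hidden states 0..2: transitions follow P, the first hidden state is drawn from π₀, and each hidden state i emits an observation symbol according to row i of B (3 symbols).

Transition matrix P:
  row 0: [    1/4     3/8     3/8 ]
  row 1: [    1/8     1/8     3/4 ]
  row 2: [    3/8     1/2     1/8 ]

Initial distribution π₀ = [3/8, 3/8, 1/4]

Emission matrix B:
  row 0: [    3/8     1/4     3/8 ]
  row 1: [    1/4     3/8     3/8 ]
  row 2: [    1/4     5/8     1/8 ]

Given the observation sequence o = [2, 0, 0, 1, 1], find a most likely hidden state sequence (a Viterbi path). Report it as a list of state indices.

path = [1, 2, 1, 2, 1]

t=0: δ = [1.406e-01, 1.406e-01, 3.125e-02]  (obs o_0=2)
t=1: δ = [1.318e-02, 1.318e-02, 2.637e-02]  ψ = [0, 0, 1]  (obs o_1=0)
t=2: δ = [3.708e-03, 3.296e-03, 2.472e-03]  ψ = [2, 2, 1]  (obs o_2=0)
t=3: δ = [2.317e-04, 5.214e-04, 1.545e-03]  ψ = [0, 0, 1]  (obs o_3=1)
t=4: δ = [1.448e-04, 2.897e-04, 2.444e-04]  ψ = [2, 2, 1]  (obs o_4=1)
backtrack: best end state = 1; path = [1, 2, 1, 2, 1]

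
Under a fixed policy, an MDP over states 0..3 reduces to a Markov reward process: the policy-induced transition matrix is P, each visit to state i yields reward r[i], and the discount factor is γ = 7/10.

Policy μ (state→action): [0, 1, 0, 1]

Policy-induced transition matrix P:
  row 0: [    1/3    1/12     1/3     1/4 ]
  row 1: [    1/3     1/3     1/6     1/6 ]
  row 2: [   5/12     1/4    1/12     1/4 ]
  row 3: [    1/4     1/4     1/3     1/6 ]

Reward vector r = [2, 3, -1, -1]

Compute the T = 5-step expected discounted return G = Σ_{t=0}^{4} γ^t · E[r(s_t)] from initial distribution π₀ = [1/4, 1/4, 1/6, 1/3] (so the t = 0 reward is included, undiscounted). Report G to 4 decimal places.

G = 2.2886

t=0: π = [0.2500, 0.2500, 0.1667, 0.3333], E[r] = 0.7500, γ^t·E[r] = 0.750000, running G = 0.750000
t=1: π = [0.3194, 0.2292, 0.2500, 0.2014], E[r] = 0.8750, γ^t·E[r] = 0.612500, running G = 1.362500
t=2: π = [0.3374, 0.2159, 0.2326, 0.2141], E[r] = 0.8756, γ^t·E[r] = 0.429034, running G = 1.791534
t=3: π = [0.3349, 0.2118, 0.2392, 0.2142], E[r] = 0.8517, γ^t·E[r] = 0.292119, running G = 2.083653
t=4: π = [0.3354, 0.2118, 0.2382, 0.2145], E[r] = 0.8536, γ^t·E[r] = 0.204947, running G = 2.288600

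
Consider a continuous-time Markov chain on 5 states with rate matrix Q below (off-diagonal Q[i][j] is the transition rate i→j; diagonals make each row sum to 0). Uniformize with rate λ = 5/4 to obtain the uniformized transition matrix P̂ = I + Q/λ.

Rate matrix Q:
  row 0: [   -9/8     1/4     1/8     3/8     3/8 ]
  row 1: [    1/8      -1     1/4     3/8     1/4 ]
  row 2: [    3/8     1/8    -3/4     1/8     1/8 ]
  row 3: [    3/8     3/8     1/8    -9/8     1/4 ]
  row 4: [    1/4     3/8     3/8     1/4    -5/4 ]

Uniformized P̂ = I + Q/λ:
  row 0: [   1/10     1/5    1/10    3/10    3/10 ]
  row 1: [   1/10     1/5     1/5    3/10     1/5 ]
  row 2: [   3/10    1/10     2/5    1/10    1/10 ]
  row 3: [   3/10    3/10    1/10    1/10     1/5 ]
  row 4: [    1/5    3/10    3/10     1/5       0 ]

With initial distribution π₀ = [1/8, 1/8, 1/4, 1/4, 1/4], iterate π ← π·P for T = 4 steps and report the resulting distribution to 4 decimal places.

t=0: π = [0.1250, 0.1250, 0.2500, 0.2500, 0.2500]
t=1: π = [0.2250, 0.2250, 0.2375, 0.1750, 0.1375]
t=2: π = [0.1963, 0.2075, 0.2213, 0.2038, 0.1713]
t=3: π = [0.2021, 0.2154, 0.2214, 0.1979, 0.1633]
t=4: π = [0.2002, 0.2140, 0.2206, 0.1998, 0.1654]

π = [0.2002, 0.2140, 0.2206, 0.1998, 0.1654]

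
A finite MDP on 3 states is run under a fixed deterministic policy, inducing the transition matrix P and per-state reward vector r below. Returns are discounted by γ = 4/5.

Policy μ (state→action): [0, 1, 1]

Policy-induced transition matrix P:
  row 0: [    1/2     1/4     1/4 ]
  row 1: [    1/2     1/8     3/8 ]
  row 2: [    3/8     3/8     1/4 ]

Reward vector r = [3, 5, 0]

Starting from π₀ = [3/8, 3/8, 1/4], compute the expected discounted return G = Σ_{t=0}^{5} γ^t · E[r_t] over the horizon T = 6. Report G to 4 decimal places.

t=0: π = [0.3750, 0.3750, 0.2500], E[r] = 3.0000, γ^t·E[r] = 3.000000, running G = 3.000000
t=1: π = [0.4688, 0.2344, 0.2969], E[r] = 2.5781, γ^t·E[r] = 2.062500, running G = 5.062500
t=2: π = [0.4629, 0.2578, 0.2793], E[r] = 2.6777, γ^t·E[r] = 1.713750, running G = 6.776250
t=3: π = [0.4651, 0.2527, 0.2822], E[r] = 2.6587, γ^t·E[r] = 1.361250, running G = 8.137500
t=4: π = [0.4647, 0.2537, 0.2816], E[r] = 2.6626, γ^t·E[r] = 1.090613, running G = 9.228113
t=5: π = [0.4648, 0.2535, 0.2817], E[r] = 2.6618, γ^t·E[r] = 0.872231, running G = 10.100344

G = 10.1003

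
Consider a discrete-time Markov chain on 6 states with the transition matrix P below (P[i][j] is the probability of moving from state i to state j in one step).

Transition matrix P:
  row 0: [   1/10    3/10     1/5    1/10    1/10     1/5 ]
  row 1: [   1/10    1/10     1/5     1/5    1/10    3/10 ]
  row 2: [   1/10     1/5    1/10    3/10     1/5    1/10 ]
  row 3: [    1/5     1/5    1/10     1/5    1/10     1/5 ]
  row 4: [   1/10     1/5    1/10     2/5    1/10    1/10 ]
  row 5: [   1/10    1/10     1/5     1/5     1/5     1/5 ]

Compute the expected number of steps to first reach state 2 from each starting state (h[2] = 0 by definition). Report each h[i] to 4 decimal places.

h = [5.9383, 6.0035, 0.0000, 6.5909, 6.7085, 6.0676]

First-step conditioning: h[2] = 0; for i ≠ 2, h[i] = 1 + Σ_k P[i][k]·h[k].
  h[0] = 1 + 1/10·h[0] + 3/10·h[1] + 1/10·h[3] + 1/10·h[4] + 1/5·h[5]
  h[1] = 1 + 1/10·h[0] + 1/10·h[1] + 1/5·h[3] + 1/10·h[4] + 3/10·h[5]
  h[3] = 1 + 1/5·h[0] + 1/5·h[1] + 1/5·h[3] + 1/10·h[4] + 1/5·h[5]
  h[4] = 1 + 1/10·h[0] + 1/5·h[1] + 2/5·h[3] + 1/10·h[4] + 1/10·h[5]
  h[5] = 1 + 1/10·h[0] + 1/10·h[1] + 1/5·h[3] + 1/5·h[4] + 1/5·h[5]
Solving the 5×5 linear system over states ≠ 2 gives exactly h = [37370/6293, 37780/6293, 0, 124430/18879, 126650/18879, 3950/651] (h[2] = 0 is the target).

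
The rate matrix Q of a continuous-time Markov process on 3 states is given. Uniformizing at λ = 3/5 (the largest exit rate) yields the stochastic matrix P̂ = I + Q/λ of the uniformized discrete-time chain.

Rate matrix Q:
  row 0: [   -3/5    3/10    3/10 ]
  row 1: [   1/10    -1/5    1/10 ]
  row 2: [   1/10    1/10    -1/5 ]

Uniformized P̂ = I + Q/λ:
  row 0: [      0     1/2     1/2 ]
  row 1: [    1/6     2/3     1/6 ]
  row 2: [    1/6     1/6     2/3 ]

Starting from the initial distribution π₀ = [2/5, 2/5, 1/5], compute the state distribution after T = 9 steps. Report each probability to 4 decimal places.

π = [0.1429, 0.4288, 0.4284]

t=0: π = [0.4000, 0.4000, 0.2000]
t=1: π = [0.1000, 0.5000, 0.4000]
t=2: π = [0.1500, 0.4500, 0.4000]
t=3: π = [0.1417, 0.4417, 0.4167]
t=4: π = [0.1431, 0.4347, 0.4222]
t=5: π = [0.1428, 0.4317, 0.4255]
t=6: π = [0.1429, 0.4301, 0.4270]
t=7: π = [0.1429, 0.4294, 0.4278]
t=8: π = [0.1429, 0.4290, 0.4282]
t=9: π = [0.1429, 0.4288, 0.4284]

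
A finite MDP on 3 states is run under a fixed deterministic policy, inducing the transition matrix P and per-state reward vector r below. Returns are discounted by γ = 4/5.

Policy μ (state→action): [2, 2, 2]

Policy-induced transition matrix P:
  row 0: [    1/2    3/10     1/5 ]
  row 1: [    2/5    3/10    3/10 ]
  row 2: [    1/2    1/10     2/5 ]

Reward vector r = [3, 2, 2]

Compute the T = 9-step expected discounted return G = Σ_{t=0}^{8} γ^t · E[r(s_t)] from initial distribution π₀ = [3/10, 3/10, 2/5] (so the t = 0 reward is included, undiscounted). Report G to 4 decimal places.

t=0: π = [0.3000, 0.3000, 0.4000], E[r] = 2.3000, γ^t·E[r] = 2.300000, running G = 2.300000
t=1: π = [0.4700, 0.2200, 0.3100], E[r] = 2.4700, γ^t·E[r] = 1.976000, running G = 4.276000
t=2: π = [0.4780, 0.2380, 0.2840], E[r] = 2.4780, γ^t·E[r] = 1.585920, running G = 5.861920
t=3: π = [0.4762, 0.2432, 0.2806], E[r] = 2.4762, γ^t·E[r] = 1.267814, running G = 7.129734
t=4: π = [0.4757, 0.2439, 0.2804], E[r] = 2.4757, γ^t·E[r] = 1.014039, running G = 8.143773
t=5: π = [0.4756, 0.2439, 0.2805], E[r] = 2.4756, γ^t·E[r] = 0.811209, running G = 8.954981
t=6: π = [0.4756, 0.2439, 0.2805], E[r] = 2.4756, γ^t·E[r] = 0.648966, running G = 9.603947
t=7: π = [0.4756, 0.2439, 0.2805], E[r] = 2.4756, γ^t·E[r] = 0.519173, running G = 10.123120
t=8: π = [0.4756, 0.2439, 0.2805], E[r] = 2.4756, γ^t·E[r] = 0.415338, running G = 10.538459

G = 10.5385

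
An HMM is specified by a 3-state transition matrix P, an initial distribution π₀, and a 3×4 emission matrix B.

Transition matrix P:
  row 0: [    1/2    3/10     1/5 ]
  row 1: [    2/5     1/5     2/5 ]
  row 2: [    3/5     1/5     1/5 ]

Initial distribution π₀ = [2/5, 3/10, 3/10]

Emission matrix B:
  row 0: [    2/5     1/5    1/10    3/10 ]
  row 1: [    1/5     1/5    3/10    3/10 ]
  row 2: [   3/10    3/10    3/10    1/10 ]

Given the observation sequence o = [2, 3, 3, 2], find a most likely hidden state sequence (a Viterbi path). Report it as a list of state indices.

t=0: δ = [4.000e-02, 9.000e-02, 9.000e-02]  (obs o_0=2)
t=1: δ = [1.620e-02, 5.400e-03, 3.600e-03]  ψ = [2, 1, 1]  (obs o_1=3)
t=2: δ = [2.430e-03, 1.458e-03, 3.240e-04]  ψ = [0, 0, 0]  (obs o_2=3)
t=3: δ = [1.215e-04, 2.187e-04, 1.750e-04]  ψ = [0, 0, 1]  (obs o_3=2)
backtrack: best end state = 1; path = [2, 0, 0, 1]

path = [2, 0, 0, 1]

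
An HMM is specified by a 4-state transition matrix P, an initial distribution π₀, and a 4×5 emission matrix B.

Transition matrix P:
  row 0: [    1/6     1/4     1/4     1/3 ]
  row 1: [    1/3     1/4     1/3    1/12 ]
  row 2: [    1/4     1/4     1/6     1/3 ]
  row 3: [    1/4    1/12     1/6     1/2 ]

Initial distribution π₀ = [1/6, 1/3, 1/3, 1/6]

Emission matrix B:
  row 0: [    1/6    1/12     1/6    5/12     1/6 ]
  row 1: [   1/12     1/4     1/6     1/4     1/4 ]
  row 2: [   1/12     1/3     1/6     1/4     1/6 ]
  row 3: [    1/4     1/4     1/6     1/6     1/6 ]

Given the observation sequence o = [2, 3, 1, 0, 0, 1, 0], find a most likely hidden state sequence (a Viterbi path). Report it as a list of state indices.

t=0: δ = [2.778e-02, 5.556e-02, 5.556e-02, 2.778e-02]  (obs o_0=2)
t=1: δ = [7.716e-03, 3.472e-03, 4.630e-03, 3.086e-03]  ψ = [1, 1, 1, 2]  (obs o_1=3)
t=2: δ = [1.072e-04, 4.823e-04, 6.430e-04, 6.430e-04]  ψ = [0, 0, 0, 0]  (obs o_2=1)
t=3: δ = [2.679e-05, 1.340e-05, 1.340e-05, 8.038e-05]  ψ = [1, 2, 1, 3]  (obs o_3=0)
t=4: δ = [3.349e-06, 5.582e-07, 1.116e-06, 1.005e-05]  ψ = [3, 0, 3, 3]  (obs o_4=0)
t=5: δ = [2.093e-07, 2.093e-07, 5.582e-07, 1.256e-06]  ψ = [3, 0, 3, 3]  (obs o_5=1)
t=6: δ = [5.233e-08, 1.163e-08, 1.744e-08, 1.570e-07]  ψ = [3, 2, 3, 3]  (obs o_6=0)
backtrack: best end state = 3; path = [1, 0, 3, 3, 3, 3, 3]

path = [1, 0, 3, 3, 3, 3, 3]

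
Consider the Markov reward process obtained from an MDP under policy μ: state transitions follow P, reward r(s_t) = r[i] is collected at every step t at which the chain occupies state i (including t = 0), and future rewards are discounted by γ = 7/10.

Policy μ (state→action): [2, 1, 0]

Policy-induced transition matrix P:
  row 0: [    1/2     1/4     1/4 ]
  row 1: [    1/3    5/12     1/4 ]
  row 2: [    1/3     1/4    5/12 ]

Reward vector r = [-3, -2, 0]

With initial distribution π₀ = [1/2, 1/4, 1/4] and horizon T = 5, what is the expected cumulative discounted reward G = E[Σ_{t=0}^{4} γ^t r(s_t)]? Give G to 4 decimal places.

G = -5.2180

t=0: π = [0.5000, 0.2500, 0.2500], E[r] = -2.0000, γ^t·E[r] = -2.000000, running G = -2.000000
t=1: π = [0.4167, 0.2917, 0.2917], E[r] = -1.8333, γ^t·E[r] = -1.283333, running G = -3.283333
t=2: π = [0.4028, 0.2986, 0.2986], E[r] = -1.8056, γ^t·E[r] = -0.884722, running G = -4.168056
t=3: π = [0.4005, 0.2998, 0.2998], E[r] = -1.8009, γ^t·E[r] = -0.617718, running G = -4.785773
t=4: π = [0.4001, 0.3000, 0.3000], E[r] = -1.8002, γ^t·E[r] = -0.432217, running G = -5.217990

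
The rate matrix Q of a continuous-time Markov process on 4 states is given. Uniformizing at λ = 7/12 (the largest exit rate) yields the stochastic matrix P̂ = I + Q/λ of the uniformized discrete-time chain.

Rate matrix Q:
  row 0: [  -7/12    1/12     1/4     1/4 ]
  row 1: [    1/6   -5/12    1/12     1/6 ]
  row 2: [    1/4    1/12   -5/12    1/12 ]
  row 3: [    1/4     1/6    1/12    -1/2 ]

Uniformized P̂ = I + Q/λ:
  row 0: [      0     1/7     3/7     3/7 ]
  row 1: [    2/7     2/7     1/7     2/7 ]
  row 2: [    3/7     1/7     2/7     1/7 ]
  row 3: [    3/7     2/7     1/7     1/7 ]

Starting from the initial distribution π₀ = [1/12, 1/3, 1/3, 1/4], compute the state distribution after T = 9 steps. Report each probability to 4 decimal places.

π = [0.2792, 0.2088, 0.2597, 0.2523]

t=0: π = [0.0833, 0.3333, 0.3333, 0.2500]
t=1: π = [0.3452, 0.2262, 0.2143, 0.2143]
t=2: π = [0.2483, 0.2058, 0.2721, 0.2738]
t=3: π = [0.2928, 0.2114, 0.2527, 0.2432]
t=4: π = [0.2729, 0.2078, 0.2626, 0.2567]
t=5: π = [0.2819, 0.2092, 0.2583, 0.2505]
t=6: π = [0.2779, 0.2085, 0.2603, 0.2533]
t=7: π = [0.2797, 0.2088, 0.2594, 0.2520]
t=8: π = [0.2789, 0.2087, 0.2598, 0.2526]
t=9: π = [0.2792, 0.2088, 0.2597, 0.2523]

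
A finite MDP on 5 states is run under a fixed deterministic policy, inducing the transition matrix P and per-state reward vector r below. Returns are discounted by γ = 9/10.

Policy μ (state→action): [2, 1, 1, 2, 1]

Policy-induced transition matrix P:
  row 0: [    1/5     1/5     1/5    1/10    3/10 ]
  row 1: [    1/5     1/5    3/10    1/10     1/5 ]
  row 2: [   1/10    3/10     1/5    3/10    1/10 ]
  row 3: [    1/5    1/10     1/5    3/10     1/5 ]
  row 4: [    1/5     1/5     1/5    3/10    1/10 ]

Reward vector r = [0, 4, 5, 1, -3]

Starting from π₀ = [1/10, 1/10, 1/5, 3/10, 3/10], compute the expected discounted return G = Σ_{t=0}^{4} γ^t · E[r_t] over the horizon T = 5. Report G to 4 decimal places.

t=0: π = [0.1000, 0.1000, 0.2000, 0.3000, 0.3000], E[r] = 0.8000, γ^t·E[r] = 0.800000, running G = 0.800000
t=1: π = [0.1800, 0.1900, 0.2100, 0.2600, 0.1600], E[r] = 1.5900, γ^t·E[r] = 1.431000, running G = 2.231000
t=2: π = [0.1790, 0.1950, 0.2190, 0.2260, 0.1810], E[r] = 1.5580, γ^t·E[r] = 1.261980, running G = 3.492980
t=3: π = [0.1781, 0.1993, 0.2195, 0.2252, 0.1779], E[r] = 1.5862, γ^t·E[r] = 1.156340, running G = 4.649320
t=4: π = [0.1781, 0.1994, 0.2199, 0.2245, 0.1781], E[r] = 1.5877, γ^t·E[r] = 1.041677, running G = 5.690997

G = 5.6910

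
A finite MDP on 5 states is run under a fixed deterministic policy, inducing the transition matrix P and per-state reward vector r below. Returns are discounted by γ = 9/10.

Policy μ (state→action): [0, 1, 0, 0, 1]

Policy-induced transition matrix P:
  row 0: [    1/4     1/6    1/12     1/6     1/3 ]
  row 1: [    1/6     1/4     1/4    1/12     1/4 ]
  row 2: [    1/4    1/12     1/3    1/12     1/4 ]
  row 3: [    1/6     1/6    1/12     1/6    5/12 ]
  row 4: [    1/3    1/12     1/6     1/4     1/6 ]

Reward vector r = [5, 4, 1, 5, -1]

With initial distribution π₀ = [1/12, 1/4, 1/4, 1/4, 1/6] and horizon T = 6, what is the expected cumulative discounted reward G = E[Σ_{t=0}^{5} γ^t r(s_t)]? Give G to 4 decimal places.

G = 11.8602

t=0: π = [0.0833, 0.2500, 0.2500, 0.2500, 0.1667], E[r] = 2.7500, γ^t·E[r] = 2.750000, running G = 2.750000
t=1: π = [0.2222, 0.1528, 0.2014, 0.1389, 0.2847], E[r] = 2.3333, γ^t·E[r] = 2.100000, running G = 4.850000
t=2: π = [0.2494, 0.1389, 0.1829, 0.1609, 0.2679], E[r] = 2.5220, γ^t·E[r] = 2.042813, running G = 6.892813
t=3: π = [0.2473, 0.1407, 0.1745, 0.1622, 0.2753], E[r] = 2.5096, γ^t·E[r] = 1.829496, running G = 8.722309
t=4: π = [0.2477, 0.1409, 0.1733, 0.1633, 0.2747], E[r] = 2.5175, γ^t·E[r] = 1.651714, running G = 10.374023
t=5: π = [0.2475, 0.1411, 0.1730, 0.1634, 0.2750], E[r] = 2.5169, γ^t·E[r] = 1.486206, running G = 11.860229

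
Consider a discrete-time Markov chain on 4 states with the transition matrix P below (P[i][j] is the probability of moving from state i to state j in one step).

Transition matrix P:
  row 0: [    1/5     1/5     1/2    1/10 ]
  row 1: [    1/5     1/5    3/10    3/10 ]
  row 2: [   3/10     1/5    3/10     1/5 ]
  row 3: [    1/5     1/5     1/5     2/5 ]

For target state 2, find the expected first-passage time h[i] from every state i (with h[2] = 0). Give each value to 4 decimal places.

h = [2.5000, 3.2143, 0.0000, 3.5714]

First-step conditioning: h[2] = 0; for i ≠ 2, h[i] = 1 + Σ_k P[i][k]·h[k].
  h[0] = 1 + 1/5·h[0] + 1/5·h[1] + 1/10·h[3]
  h[1] = 1 + 1/5·h[0] + 1/5·h[1] + 3/10·h[3]
  h[3] = 1 + 1/5·h[0] + 1/5·h[1] + 2/5·h[3]
Solving the 3×3 linear system over states ≠ 2 gives exactly h = [5/2, 45/14, 0, 25/7] (h[2] = 0 is the target).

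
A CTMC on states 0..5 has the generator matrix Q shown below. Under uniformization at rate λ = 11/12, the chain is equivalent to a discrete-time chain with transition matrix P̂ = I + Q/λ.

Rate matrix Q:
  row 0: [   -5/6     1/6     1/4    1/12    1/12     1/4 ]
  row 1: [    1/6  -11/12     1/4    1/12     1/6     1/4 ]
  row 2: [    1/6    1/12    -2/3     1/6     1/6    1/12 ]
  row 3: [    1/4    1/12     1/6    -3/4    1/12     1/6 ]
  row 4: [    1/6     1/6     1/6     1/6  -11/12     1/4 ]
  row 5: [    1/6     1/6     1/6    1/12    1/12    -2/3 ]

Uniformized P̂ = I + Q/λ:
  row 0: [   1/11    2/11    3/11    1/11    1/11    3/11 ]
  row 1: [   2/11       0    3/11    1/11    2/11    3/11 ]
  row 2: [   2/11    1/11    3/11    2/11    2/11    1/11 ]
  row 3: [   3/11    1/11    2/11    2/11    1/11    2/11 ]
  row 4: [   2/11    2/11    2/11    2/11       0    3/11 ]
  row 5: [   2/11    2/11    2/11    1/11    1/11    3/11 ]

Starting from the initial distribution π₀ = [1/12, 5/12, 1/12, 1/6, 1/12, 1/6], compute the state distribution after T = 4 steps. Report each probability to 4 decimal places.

t=0: π = [0.0833, 0.4167, 0.0833, 0.1667, 0.0833, 0.1667]
t=1: π = [0.1894, 0.0833, 0.2348, 0.1212, 0.1288, 0.2424]
t=2: π = [0.1756, 0.1343, 0.2280, 0.1350, 0.1081, 0.2190]
t=3: π = [0.1781, 0.1244, 0.2307, 0.1337, 0.1140, 0.2190]
t=4: π = [0.1778, 0.1261, 0.2303, 0.1344, 0.1128, 0.2186]

π = [0.1778, 0.1261, 0.2303, 0.1344, 0.1128, 0.2186]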